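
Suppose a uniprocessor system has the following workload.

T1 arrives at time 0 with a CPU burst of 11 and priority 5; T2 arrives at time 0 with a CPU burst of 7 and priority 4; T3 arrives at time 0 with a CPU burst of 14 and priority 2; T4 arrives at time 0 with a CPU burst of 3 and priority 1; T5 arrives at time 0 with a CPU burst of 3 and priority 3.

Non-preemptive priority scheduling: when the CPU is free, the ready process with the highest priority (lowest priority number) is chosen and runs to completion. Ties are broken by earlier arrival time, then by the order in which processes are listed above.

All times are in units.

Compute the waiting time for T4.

Schedule: | T4 0-3 | T3 3-17 | T5 17-20 | T2 20-27 | T1 27-38 |
Completion: T1=38  T2=27  T3=17  T4=3  T5=20
Turnaround (C−A): T1=38  T2=27  T3=17  T4=3  T5=20
Waiting(T4) = turnaround − burst = 3 − 3 = 0

0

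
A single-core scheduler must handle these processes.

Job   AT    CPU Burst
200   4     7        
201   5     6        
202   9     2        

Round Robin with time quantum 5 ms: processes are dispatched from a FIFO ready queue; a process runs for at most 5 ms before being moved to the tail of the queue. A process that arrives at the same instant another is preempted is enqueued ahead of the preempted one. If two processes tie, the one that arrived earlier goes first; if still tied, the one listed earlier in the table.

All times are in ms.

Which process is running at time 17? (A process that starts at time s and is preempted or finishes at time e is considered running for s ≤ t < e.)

Schedule: | idle 0-4 | 200 4-9 | 201 9-14 | 202 14-16 | 200 16-18 | 201 18-19 |
Completion: 200=18  201=19  202=16
Turnaround (C−A): 200=14  201=14  202=7

200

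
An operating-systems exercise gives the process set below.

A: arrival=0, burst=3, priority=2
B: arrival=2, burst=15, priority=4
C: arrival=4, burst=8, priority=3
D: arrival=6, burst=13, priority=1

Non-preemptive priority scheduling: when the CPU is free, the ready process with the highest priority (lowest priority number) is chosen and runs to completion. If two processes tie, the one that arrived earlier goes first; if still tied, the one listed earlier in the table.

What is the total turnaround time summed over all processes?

79

Timeline: | A 0-3 | B 3-18 | D 18-31 | C 31-39 |
Completion: A=3  B=18  C=39  D=31
Turnaround (C−A): A=3  B=16  C=35  D=25
Turnaround = completion − arrival: A=3, B=16, C=35, D=25
Total turnaround = 3 + 16 + 35 + 25 = 79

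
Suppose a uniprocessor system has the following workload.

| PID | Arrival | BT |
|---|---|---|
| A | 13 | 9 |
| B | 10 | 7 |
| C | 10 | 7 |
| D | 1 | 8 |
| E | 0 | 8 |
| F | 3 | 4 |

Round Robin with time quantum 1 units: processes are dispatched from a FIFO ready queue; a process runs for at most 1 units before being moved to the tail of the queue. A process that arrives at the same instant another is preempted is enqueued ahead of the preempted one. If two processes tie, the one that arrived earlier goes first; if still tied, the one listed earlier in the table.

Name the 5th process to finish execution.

C

Timeline: | E 0-1 | D 1-2 | E 2-3 | D 3-4 | F 4-5 | E 5-6 | D 6-7 | F 7-8 | E 8-9 | D 9-10 | F 10-11 | E 11-12 | B 12-13 | C 13-14 | D 14-15 | F 15-16 | E 16-17 | A 17-18 | B 18-19 | C 19-20 | D 20-21 | E 21-22 | A 22-23 | B 23-24 | C 24-25 | D 25-26 | E 26-27 | A 27-28 | B 28-29 | C 29-30 | D 30-31 | A 31-32 | B 32-33 | C 33-34 | A 34-35 | B 35-36 | C 36-37 | A 37-38 | B 38-39 | C 39-40 | A 40-43 |
Completion: A=43  B=39  C=40  D=31  E=27  F=16
Turnaround (C−A): A=30  B=29  C=30  D=30  E=27  F=13
Finish order: F → E → D → B → C → A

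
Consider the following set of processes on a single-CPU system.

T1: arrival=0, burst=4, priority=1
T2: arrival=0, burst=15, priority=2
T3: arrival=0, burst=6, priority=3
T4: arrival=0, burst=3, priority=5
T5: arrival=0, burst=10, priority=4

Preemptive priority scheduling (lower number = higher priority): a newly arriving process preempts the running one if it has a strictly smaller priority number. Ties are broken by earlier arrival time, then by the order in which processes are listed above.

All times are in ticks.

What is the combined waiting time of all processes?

83

Schedule: | T1 0-4 | T2 4-19 | T3 19-25 | T5 25-35 | T4 35-38 |
Completion: T1=4  T2=19  T3=25  T4=38  T5=35
Waiting = turnaround − burst: T1=0, T2=4, T3=19, T4=35, T5=25
Total waiting = 0 + 4 + 19 + 35 + 25 = 83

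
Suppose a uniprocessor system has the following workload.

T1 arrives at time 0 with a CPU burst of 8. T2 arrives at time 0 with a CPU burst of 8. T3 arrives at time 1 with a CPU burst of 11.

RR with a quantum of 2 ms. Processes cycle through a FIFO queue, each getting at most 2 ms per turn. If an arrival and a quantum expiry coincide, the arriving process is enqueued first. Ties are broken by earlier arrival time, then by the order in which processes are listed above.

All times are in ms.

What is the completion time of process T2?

22

Gantt: | T1 0-2 | T2 2-4 | T3 4-6 | T1 6-8 | T2 8-10 | T3 10-12 | T1 12-14 | T2 14-16 | T3 16-18 | T1 18-20 | T2 20-22 | T3 22-27 |
Completion: T1=20  T2=22  T3=27
Turnaround (C−A): T1=20  T2=22  T3=26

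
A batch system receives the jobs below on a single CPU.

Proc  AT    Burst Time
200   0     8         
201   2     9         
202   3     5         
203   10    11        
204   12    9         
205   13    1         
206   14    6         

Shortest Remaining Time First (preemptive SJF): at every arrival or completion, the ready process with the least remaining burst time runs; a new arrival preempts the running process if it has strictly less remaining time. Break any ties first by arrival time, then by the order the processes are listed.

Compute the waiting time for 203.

Schedule: | 200 0-8 | 202 8-13 | 205 13-14 | 206 14-20 | 201 20-29 | 204 29-38 | 203 38-49 |
Completion: 200=8  201=29  202=13  203=49  204=38  205=14  206=20
Turnaround (C−A): 200=8  201=27  202=10  203=39  204=26  205=1  206=6
Waiting(203) = turnaround − burst = 39 − 11 = 28

28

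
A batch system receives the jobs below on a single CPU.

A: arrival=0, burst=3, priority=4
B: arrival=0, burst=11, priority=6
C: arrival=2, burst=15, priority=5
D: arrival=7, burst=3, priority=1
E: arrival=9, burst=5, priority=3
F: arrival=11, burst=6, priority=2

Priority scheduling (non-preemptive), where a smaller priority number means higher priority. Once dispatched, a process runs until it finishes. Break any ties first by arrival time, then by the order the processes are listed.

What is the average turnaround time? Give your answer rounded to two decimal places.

Gantt: | A 0-3 | C 3-18 | D 18-21 | F 21-27 | E 27-32 | B 32-43 |
Completion: A=3  B=43  C=18  D=21  E=32  F=27
Turnaround (C−A): A=3  B=43  C=16  D=14  E=23  F=16
Turnaround times: A=3, B=43, C=16, D=14, E=23, F=16
Average turnaround = (3+43+16+14+23+16) / 6 = 115/6 = 19.17

19.17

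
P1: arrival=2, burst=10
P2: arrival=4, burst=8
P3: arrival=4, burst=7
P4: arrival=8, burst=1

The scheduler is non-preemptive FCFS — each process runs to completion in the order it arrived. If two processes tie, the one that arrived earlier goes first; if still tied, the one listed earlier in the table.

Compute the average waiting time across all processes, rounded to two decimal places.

Schedule: | idle 0-2 | P1 2-12 | P2 12-20 | P3 20-27 | P4 27-28 |
Completion: P1=12  P2=20  P3=27  P4=28
Turnaround (C−A): P1=10  P2=16  P3=23  P4=20
Waiting times: P1=0, P2=8, P3=16, P4=19
Average waiting = (0+8+16+19) / 4 = 43/4 = 10.75

10.75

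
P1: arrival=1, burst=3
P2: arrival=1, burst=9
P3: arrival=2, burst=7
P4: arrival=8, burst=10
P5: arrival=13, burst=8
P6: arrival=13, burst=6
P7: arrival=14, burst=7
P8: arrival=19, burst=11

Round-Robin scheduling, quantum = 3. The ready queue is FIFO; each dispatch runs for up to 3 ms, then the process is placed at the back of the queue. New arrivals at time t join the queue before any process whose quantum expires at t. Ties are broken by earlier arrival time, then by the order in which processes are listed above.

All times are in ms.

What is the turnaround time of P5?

42

Schedule: | idle 0-1 | P1 1-4 | P2 4-7 | P3 7-10 | P2 10-13 | P4 13-16 | P3 16-19 | P5 19-22 | P6 22-25 | P2 25-28 | P7 28-31 | P4 31-34 | P8 34-37 | P3 37-38 | P5 38-41 | P6 41-44 | P7 44-47 | P4 47-50 | P8 50-53 | P5 53-55 | P7 55-56 | P4 56-57 | P8 57-62 |
Completion: P1=4  P2=28  P3=38  P4=57  P5=55  P6=44  P7=56  P8=62
Turnaround (C−A): P1=3  P2=27  P3=36  P4=49  P5=42  P6=31  P7=42  P8=43
Turnaround(P5) = completion − arrival = 55 − 13 = 42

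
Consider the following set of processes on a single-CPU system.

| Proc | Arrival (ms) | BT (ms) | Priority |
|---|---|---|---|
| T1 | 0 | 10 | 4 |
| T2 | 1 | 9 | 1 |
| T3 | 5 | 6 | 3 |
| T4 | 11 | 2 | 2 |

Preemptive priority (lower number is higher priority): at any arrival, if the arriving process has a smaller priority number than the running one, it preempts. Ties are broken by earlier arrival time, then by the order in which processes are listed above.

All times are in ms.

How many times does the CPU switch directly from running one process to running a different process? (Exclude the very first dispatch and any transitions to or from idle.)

5

Schedule: | T1 0-1 | T2 1-10 | T3 10-11 | T4 11-13 | T3 13-18 | T1 18-27 |
Completion: T1=27  T2=10  T3=18  T4=13
Turnaround (C−A): T1=27  T2=9  T3=13  T4=2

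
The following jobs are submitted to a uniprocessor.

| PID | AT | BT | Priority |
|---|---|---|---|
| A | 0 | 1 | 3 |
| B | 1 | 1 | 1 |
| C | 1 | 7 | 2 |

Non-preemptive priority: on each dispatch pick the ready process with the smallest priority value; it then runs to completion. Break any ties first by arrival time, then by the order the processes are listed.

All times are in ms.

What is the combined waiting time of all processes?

Timeline: | A 0-1 | B 1-2 | C 2-9 |
Completion: A=1  B=2  C=9
Turnaround (C−A): A=1  B=1  C=8
Waiting = turnaround − burst: A=0, B=0, C=1
Total waiting = 0 + 0 + 1 = 1

1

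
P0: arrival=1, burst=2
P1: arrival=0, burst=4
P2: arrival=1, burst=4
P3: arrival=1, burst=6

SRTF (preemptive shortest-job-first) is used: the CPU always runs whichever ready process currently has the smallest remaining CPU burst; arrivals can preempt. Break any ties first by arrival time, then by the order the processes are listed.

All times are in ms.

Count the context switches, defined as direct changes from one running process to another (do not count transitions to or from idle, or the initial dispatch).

Timeline: | P1 0-1 | P0 1-3 | P1 3-6 | P2 6-10 | P3 10-16 |
Completion: P0=3  P1=6  P2=10  P3=16
Turnaround (C−A): P0=2  P1=6  P2=9  P3=15

4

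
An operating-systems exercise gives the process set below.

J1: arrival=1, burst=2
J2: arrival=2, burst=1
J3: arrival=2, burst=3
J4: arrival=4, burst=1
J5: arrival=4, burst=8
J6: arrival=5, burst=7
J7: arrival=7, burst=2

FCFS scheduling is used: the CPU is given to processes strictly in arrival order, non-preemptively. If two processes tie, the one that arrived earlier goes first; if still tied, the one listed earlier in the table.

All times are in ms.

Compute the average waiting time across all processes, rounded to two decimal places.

Timeline: | idle 0-1 | J1 1-3 | J2 3-4 | J3 4-7 | J4 7-8 | J5 8-16 | J6 16-23 | J7 23-25 |
Completion: J1=3  J2=4  J3=7  J4=8  J5=16  J6=23  J7=25
Waiting times: J1=0, J2=1, J3=2, J4=3, J5=4, J6=11, J7=16
Average waiting = (0+1+2+3+4+11+16) / 7 = 37/7 = 5.29

5.29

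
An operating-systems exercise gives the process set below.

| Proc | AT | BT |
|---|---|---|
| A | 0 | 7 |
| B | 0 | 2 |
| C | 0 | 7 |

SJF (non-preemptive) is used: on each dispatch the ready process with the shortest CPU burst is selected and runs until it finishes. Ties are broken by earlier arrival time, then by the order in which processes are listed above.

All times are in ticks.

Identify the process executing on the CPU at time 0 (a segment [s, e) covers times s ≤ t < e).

B

Gantt: | B 0-2 | A 2-9 | C 9-16 |
Completion: A=9  B=2  C=16
Turnaround (C−A): A=9  B=2  C=16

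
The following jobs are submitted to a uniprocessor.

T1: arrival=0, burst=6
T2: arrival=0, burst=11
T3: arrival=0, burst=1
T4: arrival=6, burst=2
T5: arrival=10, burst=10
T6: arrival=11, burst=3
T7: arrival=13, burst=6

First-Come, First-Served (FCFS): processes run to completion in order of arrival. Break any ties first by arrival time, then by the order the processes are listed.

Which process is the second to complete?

Timeline: | T1 0-6 | T2 6-17 | T3 17-18 | T4 18-20 | T5 20-30 | T6 30-33 | T7 33-39 |
Completion: T1=6  T2=17  T3=18  T4=20  T5=30  T6=33  T7=39
Turnaround (C−A): T1=6  T2=17  T3=18  T4=14  T5=20  T6=22  T7=26
Finish order: T1 → T2 → T3 → T4 → T5 → T6 → T7

T2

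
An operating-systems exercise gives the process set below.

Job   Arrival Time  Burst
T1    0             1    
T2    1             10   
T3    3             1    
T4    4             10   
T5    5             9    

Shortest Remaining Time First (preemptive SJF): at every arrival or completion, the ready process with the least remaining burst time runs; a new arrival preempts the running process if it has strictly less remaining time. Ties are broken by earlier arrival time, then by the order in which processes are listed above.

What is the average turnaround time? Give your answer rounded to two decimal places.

Timeline: | T1 0-1 | T2 1-3 | T3 3-4 | T2 4-12 | T5 12-21 | T4 21-31 |
Completion: T1=1  T2=12  T3=4  T4=31  T5=21
Turnaround (C−A): T1=1  T2=11  T3=1  T4=27  T5=16
Turnaround times: T1=1, T2=11, T3=1, T4=27, T5=16
Average turnaround = (1+11+1+27+16) / 5 = 56/5 = 11.20

11.20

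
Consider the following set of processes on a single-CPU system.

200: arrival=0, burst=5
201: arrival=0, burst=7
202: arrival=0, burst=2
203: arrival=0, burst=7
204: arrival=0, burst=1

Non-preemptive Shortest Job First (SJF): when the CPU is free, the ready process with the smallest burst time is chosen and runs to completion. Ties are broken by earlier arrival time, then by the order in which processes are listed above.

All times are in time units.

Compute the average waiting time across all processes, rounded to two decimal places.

5.40

Timeline: | 204 0-1 | 202 1-3 | 200 3-8 | 201 8-15 | 203 15-22 |
Completion: 200=8  201=15  202=3  203=22  204=1
Turnaround (C−A): 200=8  201=15  202=3  203=22  204=1
Waiting times: 200=3, 201=8, 202=1, 203=15, 204=0
Average waiting = (3+8+1+15+0) / 5 = 27/5 = 5.40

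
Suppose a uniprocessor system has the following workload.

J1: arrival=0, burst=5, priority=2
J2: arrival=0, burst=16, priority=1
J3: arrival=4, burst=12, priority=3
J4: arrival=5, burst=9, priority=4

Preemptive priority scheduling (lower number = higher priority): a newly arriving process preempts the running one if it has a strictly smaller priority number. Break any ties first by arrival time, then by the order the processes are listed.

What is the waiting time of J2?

Schedule: | J2 0-16 | J1 16-21 | J3 21-33 | J4 33-42 |
Completion: J1=21  J2=16  J3=33  J4=42
Turnaround (C−A): J1=21  J2=16  J3=29  J4=37
Waiting(J2) = turnaround − burst = 16 − 16 = 0

0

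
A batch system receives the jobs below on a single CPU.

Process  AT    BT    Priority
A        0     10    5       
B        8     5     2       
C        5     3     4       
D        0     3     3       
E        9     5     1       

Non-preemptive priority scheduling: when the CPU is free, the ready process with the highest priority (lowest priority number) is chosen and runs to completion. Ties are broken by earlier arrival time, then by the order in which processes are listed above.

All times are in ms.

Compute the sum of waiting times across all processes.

35

Timeline: | D 0-3 | A 3-13 | E 13-18 | B 18-23 | C 23-26 |
Completion: A=13  B=23  C=26  D=3  E=18
Waiting = turnaround − burst: A=3, B=10, C=18, D=0, E=4
Total waiting = 3 + 10 + 18 + 0 + 4 = 35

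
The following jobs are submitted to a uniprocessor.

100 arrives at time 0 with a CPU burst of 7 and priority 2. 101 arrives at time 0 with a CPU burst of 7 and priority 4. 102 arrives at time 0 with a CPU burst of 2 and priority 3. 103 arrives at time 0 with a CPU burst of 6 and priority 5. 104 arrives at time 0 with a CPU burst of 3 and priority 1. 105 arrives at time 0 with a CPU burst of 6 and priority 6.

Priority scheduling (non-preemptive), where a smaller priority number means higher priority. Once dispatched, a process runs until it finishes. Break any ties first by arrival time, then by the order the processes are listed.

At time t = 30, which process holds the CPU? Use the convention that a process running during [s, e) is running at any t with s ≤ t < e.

Timeline: | 104 0-3 | 100 3-10 | 102 10-12 | 101 12-19 | 103 19-25 | 105 25-31 |
Completion: 100=10  101=19  102=12  103=25  104=3  105=31
Turnaround (C−A): 100=10  101=19  102=12  103=25  104=3  105=31

105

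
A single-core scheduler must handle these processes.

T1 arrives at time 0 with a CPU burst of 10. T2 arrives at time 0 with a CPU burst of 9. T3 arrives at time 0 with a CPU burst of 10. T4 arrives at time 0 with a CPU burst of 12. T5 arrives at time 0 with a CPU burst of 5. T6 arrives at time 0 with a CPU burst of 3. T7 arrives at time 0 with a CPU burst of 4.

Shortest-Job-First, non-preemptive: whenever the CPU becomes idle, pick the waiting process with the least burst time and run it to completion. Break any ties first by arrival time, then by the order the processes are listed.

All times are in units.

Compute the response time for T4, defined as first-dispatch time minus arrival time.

41

Timeline: | T6 0-3 | T7 3-7 | T5 7-12 | T2 12-21 | T1 21-31 | T3 31-41 | T4 41-53 |
Completion: T1=31  T2=21  T3=41  T4=53  T5=12  T6=3  T7=7
Turnaround (C−A): T1=31  T2=21  T3=41  T4=53  T5=12  T6=3  T7=7
Response(T4) = first start − arrival = 41 − 0 = 41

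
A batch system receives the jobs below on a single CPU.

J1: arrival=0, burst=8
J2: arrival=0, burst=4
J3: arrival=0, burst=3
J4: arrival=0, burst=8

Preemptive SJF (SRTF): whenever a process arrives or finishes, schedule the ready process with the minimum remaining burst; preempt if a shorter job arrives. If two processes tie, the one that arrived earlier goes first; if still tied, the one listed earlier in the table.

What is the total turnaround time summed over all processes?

Timeline: | J3 0-3 | J2 3-7 | J1 7-15 | J4 15-23 |
Completion: J1=15  J2=7  J3=3  J4=23
Turnaround (C−A): J1=15  J2=7  J3=3  J4=23
Turnaround = completion − arrival: J1=15, J2=7, J3=3, J4=23
Total turnaround = 15 + 7 + 3 + 23 = 48

48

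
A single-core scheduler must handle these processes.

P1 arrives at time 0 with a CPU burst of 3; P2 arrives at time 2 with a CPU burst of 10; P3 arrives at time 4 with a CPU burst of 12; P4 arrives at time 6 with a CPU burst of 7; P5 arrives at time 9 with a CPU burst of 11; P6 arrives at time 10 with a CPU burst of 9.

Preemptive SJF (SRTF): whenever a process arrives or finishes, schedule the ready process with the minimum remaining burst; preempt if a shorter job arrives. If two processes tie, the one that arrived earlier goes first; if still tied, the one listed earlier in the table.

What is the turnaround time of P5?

Gantt: | P1 0-3 | P2 3-13 | P4 13-20 | P6 20-29 | P5 29-40 | P3 40-52 |
Completion: P1=3  P2=13  P3=52  P4=20  P5=40  P6=29
Turnaround (C−A): P1=3  P2=11  P3=48  P4=14  P5=31  P6=19
Turnaround(P5) = completion − arrival = 40 − 9 = 31

31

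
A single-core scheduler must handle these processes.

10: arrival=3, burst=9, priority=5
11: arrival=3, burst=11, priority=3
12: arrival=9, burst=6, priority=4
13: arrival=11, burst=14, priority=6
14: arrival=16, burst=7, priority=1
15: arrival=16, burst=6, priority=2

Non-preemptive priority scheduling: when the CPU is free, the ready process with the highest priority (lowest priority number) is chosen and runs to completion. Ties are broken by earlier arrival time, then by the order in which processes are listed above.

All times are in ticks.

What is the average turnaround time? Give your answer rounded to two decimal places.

Timeline: | idle 0-3 | 11 3-14 | 12 14-20 | 14 20-27 | 15 27-33 | 10 33-42 | 13 42-56 |
Completion: 10=42  11=14  12=20  13=56  14=27  15=33
Turnaround (C−A): 10=39  11=11  12=11  13=45  14=11  15=17
Turnaround times: 10=39, 11=11, 12=11, 13=45, 14=11, 15=17
Average turnaround = (39+11+11+45+11+17) / 6 = 134/6 = 22.33

22.33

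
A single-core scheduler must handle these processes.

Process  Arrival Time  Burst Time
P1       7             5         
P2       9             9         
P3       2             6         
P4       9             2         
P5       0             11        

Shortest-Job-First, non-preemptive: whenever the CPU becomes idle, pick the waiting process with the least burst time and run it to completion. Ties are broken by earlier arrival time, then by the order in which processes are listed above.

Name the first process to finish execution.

P5

Gantt: | P5 0-11 | P4 11-13 | P1 13-18 | P3 18-24 | P2 24-33 |
Completion: P1=18  P2=33  P3=24  P4=13  P5=11
Turnaround (C−A): P1=11  P2=24  P3=22  P4=4  P5=11
Finish order: P5 → P4 → P1 → P3 → P2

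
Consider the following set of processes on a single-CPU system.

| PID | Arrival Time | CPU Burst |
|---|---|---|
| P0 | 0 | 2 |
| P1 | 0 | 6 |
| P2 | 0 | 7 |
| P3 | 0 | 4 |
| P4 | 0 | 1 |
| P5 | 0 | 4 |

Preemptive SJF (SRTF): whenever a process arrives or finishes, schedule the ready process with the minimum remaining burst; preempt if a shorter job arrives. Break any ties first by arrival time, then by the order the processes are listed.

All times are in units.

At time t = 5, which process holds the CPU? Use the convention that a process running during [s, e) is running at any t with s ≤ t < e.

P3

Gantt: | P4 0-1 | P0 1-3 | P3 3-7 | P5 7-11 | P1 11-17 | P2 17-24 |
Completion: P0=3  P1=17  P2=24  P3=7  P4=1  P5=11
Turnaround (C−A): P0=3  P1=17  P2=24  P3=7  P4=1  P5=11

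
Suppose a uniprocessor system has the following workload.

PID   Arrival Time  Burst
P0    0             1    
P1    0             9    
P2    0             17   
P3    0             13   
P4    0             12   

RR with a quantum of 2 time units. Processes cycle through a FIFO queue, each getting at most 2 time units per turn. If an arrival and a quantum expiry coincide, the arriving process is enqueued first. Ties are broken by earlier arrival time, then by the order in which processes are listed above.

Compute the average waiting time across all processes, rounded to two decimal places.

Gantt: | P0 0-1 | P1 1-3 | P2 3-5 | P3 5-7 | P4 7-9 | P1 9-11 | P2 11-13 | P3 13-15 | P4 15-17 | P1 17-19 | P2 19-21 | P3 21-23 | P4 23-25 | P1 25-27 | P2 27-29 | P3 29-31 | P4 31-33 | P1 33-34 | P2 34-36 | P3 36-38 | P4 38-40 | P2 40-42 | P3 42-44 | P4 44-46 | P2 46-48 | P3 48-49 | P2 49-52 |
Completion: P0=1  P1=34  P2=52  P3=49  P4=46
Waiting times: P0=0, P1=25, P2=35, P3=36, P4=34
Average waiting = (0+25+35+36+34) / 5 = 130/5 = 26.00

26.00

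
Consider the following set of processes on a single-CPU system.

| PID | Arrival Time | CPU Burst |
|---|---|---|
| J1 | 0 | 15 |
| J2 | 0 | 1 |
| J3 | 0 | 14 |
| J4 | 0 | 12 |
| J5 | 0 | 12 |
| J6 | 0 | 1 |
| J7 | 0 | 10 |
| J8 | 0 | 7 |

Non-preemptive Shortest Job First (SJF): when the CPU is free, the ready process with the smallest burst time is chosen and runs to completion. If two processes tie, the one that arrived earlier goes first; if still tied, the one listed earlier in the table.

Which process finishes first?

J2

Timeline: | J2 0-1 | J6 1-2 | J8 2-9 | J7 9-19 | J4 19-31 | J5 31-43 | J3 43-57 | J1 57-72 |
Completion: J1=72  J2=1  J3=57  J4=31  J5=43  J6=2  J7=19  J8=9
Finish order: J2 → J6 → J8 → J7 → J4 → J5 → J3 → J1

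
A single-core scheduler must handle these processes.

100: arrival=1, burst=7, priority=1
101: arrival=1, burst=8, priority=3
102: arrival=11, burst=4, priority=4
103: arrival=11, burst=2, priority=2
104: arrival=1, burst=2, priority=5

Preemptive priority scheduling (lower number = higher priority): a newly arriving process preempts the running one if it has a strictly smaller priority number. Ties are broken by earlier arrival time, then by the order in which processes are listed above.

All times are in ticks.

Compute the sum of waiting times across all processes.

37

Gantt: | idle 0-1 | 100 1-8 | 101 8-11 | 103 11-13 | 101 13-18 | 102 18-22 | 104 22-24 |
Completion: 100=8  101=18  102=22  103=13  104=24
Turnaround (C−A): 100=7  101=17  102=11  103=2  104=23
Waiting = turnaround − burst: 100=0, 101=9, 102=7, 103=0, 104=21
Total waiting = 0 + 9 + 7 + 0 + 21 = 37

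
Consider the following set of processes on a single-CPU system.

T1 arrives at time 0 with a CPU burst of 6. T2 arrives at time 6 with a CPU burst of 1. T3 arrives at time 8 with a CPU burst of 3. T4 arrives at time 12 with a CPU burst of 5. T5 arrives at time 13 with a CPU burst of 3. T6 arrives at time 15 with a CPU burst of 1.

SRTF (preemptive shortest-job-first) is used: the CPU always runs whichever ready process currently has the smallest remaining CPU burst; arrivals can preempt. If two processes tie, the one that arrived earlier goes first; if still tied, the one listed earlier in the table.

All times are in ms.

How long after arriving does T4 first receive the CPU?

0

Schedule: | T1 0-6 | T2 6-7 | idle 7-8 | T3 8-11 | idle 11-12 | T4 12-13 | T5 13-16 | T6 16-17 | T4 17-21 |
Completion: T1=6  T2=7  T3=11  T4=21  T5=16  T6=17
Response(T4) = first start − arrival = 12 − 12 = 0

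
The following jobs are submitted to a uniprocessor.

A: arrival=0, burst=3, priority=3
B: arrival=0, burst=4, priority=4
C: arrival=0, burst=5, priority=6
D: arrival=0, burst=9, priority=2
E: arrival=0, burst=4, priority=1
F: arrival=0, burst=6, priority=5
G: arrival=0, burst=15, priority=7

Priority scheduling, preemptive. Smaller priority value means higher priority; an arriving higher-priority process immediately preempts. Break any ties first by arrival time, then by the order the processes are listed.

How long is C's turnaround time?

31

Timeline: | E 0-4 | D 4-13 | A 13-16 | B 16-20 | F 20-26 | C 26-31 | G 31-46 |
Completion: A=16  B=20  C=31  D=13  E=4  F=26  G=46
Turnaround(C) = completion − arrival = 31 − 0 = 31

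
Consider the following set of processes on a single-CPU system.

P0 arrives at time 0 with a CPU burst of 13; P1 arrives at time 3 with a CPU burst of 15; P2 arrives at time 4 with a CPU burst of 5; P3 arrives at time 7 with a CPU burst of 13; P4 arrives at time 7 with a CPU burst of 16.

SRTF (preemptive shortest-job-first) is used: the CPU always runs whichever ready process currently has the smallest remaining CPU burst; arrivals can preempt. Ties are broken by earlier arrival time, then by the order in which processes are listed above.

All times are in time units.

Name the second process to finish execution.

P0

Gantt: | P0 0-4 | P2 4-9 | P0 9-18 | P3 18-31 | P1 31-46 | P4 46-62 |
Completion: P0=18  P1=46  P2=9  P3=31  P4=62
Turnaround (C−A): P0=18  P1=43  P2=5  P3=24  P4=55
Finish order: P2 → P0 → P3 → P1 → P4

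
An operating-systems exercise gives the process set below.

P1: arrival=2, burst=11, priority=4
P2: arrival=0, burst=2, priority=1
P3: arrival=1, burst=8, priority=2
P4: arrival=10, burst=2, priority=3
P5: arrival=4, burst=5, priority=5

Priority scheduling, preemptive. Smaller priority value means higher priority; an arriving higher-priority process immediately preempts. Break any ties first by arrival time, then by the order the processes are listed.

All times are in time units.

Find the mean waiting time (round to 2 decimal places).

Gantt: | P2 0-2 | P3 2-10 | P4 10-12 | P1 12-23 | P5 23-28 |
Completion: P1=23  P2=2  P3=10  P4=12  P5=28
Turnaround (C−A): P1=21  P2=2  P3=9  P4=2  P5=24
Waiting times: P1=10, P2=0, P3=1, P4=0, P5=19
Average waiting = (10+0+1+0+19) / 5 = 30/5 = 6.00

6.00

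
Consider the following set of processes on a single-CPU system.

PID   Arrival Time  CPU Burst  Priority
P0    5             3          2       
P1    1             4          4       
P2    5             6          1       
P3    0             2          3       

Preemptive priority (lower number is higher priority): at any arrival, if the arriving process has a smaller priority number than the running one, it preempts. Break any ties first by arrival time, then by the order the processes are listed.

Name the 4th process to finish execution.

P1

Gantt: | P3 0-2 | P1 2-5 | P2 5-11 | P0 11-14 | P1 14-15 |
Completion: P0=14  P1=15  P2=11  P3=2
Finish order: P3 → P2 → P0 → P1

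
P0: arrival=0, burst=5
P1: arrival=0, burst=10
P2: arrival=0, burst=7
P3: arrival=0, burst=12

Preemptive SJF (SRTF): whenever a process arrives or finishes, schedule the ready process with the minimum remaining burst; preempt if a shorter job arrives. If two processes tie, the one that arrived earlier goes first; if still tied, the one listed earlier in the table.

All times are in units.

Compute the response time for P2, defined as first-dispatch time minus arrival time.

Schedule: | P0 0-5 | P2 5-12 | P1 12-22 | P3 22-34 |
Completion: P0=5  P1=22  P2=12  P3=34
Response(P2) = first start − arrival = 5 − 0 = 5

5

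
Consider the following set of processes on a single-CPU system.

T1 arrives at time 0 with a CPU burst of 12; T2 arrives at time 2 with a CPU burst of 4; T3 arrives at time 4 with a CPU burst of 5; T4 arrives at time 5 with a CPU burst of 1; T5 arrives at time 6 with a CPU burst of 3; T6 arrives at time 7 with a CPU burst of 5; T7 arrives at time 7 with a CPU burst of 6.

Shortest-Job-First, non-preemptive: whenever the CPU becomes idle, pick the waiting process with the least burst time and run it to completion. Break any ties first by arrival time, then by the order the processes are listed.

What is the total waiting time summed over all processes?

85

Timeline: | T1 0-12 | T4 12-13 | T5 13-16 | T2 16-20 | T3 20-25 | T6 25-30 | T7 30-36 |
Completion: T1=12  T2=20  T3=25  T4=13  T5=16  T6=30  T7=36
Waiting = turnaround − burst: T1=0, T2=14, T3=16, T4=7, T5=7, T6=18, T7=23
Total waiting = 0 + 14 + 16 + 7 + 7 + 18 + 23 = 85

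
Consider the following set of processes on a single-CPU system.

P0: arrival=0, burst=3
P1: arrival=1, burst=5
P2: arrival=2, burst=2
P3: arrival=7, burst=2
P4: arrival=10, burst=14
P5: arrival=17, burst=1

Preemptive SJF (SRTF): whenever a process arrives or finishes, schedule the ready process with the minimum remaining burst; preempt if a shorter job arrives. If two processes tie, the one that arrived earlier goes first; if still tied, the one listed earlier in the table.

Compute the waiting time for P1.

Gantt: | P0 0-3 | P2 3-5 | P1 5-7 | P3 7-9 | P1 9-12 | P4 12-17 | P5 17-18 | P4 18-27 |
Completion: P0=3  P1=12  P2=5  P3=9  P4=27  P5=18
Turnaround (C−A): P0=3  P1=11  P2=3  P3=2  P4=17  P5=1
Waiting(P1) = turnaround − burst = 11 − 5 = 6

6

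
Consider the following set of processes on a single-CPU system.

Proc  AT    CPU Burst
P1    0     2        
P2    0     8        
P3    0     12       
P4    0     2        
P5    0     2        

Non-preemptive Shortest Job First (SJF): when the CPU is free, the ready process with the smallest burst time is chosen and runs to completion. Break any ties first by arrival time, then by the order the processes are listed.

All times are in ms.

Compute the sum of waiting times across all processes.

26

Schedule: | P1 0-2 | P4 2-4 | P5 4-6 | P2 6-14 | P3 14-26 |
Completion: P1=2  P2=14  P3=26  P4=4  P5=6
Waiting = turnaround − burst: P1=0, P2=6, P3=14, P4=2, P5=4
Total waiting = 0 + 6 + 14 + 2 + 4 = 26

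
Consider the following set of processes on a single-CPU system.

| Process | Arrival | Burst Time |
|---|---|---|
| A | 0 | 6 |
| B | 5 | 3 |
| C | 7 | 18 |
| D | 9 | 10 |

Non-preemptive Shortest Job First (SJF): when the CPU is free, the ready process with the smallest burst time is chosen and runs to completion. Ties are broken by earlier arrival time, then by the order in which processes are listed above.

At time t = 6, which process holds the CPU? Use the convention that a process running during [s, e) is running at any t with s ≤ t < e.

B

Gantt: | A 0-6 | B 6-9 | D 9-19 | C 19-37 |
Completion: A=6  B=9  C=37  D=19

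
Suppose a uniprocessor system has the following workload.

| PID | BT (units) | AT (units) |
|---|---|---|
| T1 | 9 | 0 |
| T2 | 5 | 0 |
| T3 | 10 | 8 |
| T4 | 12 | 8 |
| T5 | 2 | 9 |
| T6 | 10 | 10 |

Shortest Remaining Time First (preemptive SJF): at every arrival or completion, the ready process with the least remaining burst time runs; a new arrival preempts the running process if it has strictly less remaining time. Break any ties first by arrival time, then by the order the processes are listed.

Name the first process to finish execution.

Timeline: | T2 0-5 | T1 5-9 | T5 9-11 | T1 11-16 | T3 16-26 | T6 26-36 | T4 36-48 |
Completion: T1=16  T2=5  T3=26  T4=48  T5=11  T6=36
Turnaround (C−A): T1=16  T2=5  T3=18  T4=40  T5=2  T6=26
Finish order: T2 → T5 → T1 → T3 → T6 → T4

T2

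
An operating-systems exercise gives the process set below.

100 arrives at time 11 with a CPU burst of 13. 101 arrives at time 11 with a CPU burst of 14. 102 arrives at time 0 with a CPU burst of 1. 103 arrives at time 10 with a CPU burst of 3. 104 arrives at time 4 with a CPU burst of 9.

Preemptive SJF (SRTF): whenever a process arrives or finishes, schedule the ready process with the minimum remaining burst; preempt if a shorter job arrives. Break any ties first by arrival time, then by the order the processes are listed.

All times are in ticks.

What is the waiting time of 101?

Gantt: | 102 0-1 | idle 1-4 | 104 4-13 | 103 13-16 | 100 16-29 | 101 29-43 |
Completion: 100=29  101=43  102=1  103=16  104=13
Waiting(101) = turnaround − burst = 32 − 14 = 18

18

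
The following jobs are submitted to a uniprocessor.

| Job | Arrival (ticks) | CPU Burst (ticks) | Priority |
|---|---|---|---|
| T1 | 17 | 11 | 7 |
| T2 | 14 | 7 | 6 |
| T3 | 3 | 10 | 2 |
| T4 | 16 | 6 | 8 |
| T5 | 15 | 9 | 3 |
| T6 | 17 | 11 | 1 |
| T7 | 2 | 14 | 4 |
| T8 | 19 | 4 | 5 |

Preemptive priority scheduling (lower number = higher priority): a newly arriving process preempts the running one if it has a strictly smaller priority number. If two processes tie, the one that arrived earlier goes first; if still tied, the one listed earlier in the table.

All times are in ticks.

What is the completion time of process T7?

46

Gantt: | idle 0-2 | T7 2-3 | T3 3-13 | T7 13-15 | T5 15-17 | T6 17-28 | T5 28-35 | T7 35-46 | T8 46-50 | T2 50-57 | T1 57-68 | T4 68-74 |
Completion: T1=68  T2=57  T3=13  T4=74  T5=35  T6=28  T7=46  T8=50
Turnaround (C−A): T1=51  T2=43  T3=10  T4=58  T5=20  T6=11  T7=44  T8=31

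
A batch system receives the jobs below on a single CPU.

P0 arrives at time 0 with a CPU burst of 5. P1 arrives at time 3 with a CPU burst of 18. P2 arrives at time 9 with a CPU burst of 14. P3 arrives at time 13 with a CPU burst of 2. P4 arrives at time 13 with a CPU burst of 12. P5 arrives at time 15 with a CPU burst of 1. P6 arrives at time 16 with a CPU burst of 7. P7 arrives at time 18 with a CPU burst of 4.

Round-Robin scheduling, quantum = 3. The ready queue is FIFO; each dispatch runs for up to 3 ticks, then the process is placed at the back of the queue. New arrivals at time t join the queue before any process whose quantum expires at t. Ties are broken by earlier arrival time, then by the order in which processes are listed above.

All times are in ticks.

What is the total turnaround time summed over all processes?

251

Schedule: | P0 0-3 | P1 3-6 | P0 6-8 | P1 8-11 | P2 11-14 | P1 14-17 | P3 17-19 | P4 19-22 | P2 22-25 | P5 25-26 | P6 26-29 | P1 29-32 | P7 32-35 | P4 35-38 | P2 38-41 | P6 41-44 | P1 44-47 | P7 47-48 | P4 48-51 | P2 51-54 | P6 54-55 | P1 55-58 | P4 58-61 | P2 61-63 |
Completion: P0=8  P1=58  P2=63  P3=19  P4=61  P5=26  P6=55  P7=48
Turnaround (C−A): P0=8  P1=55  P2=54  P3=6  P4=48  P5=11  P6=39  P7=30
Turnaround = completion − arrival: P0=8, P1=55, P2=54, P3=6, P4=48, P5=11, P6=39, P7=30
Total turnaround = 8 + 55 + 54 + 6 + 48 + 11 + 39 + 30 = 251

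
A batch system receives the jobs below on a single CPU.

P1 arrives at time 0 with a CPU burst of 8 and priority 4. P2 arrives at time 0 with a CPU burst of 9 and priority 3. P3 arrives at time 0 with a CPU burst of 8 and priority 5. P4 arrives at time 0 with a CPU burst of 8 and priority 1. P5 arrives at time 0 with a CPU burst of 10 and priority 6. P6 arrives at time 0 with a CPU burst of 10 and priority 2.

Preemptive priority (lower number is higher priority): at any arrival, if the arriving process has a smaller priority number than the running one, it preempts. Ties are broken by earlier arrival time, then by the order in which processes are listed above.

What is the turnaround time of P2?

27

Gantt: | P4 0-8 | P6 8-18 | P2 18-27 | P1 27-35 | P3 35-43 | P5 43-53 |
Completion: P1=35  P2=27  P3=43  P4=8  P5=53  P6=18
Turnaround (C−A): P1=35  P2=27  P3=43  P4=8  P5=53  P6=18
Turnaround(P2) = completion − arrival = 27 − 0 = 27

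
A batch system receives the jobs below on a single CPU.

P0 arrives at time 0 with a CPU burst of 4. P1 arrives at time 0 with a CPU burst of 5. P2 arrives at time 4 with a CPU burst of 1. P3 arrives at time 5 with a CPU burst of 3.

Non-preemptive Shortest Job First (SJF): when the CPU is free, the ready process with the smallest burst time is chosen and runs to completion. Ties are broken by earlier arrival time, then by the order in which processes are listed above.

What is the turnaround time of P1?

Gantt: | P0 0-4 | P2 4-5 | P3 5-8 | P1 8-13 |
Completion: P0=4  P1=13  P2=5  P3=8
Turnaround (C−A): P0=4  P1=13  P2=1  P3=3
Turnaround(P1) = completion − arrival = 13 − 0 = 13

13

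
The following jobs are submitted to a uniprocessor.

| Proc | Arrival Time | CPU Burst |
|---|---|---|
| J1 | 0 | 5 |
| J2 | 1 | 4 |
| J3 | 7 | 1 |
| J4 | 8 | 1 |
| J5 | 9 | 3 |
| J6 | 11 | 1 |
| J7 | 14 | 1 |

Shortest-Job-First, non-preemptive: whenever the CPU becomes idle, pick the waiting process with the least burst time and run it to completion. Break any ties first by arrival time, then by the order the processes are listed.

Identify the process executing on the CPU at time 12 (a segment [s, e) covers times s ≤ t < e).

Schedule: | J1 0-5 | J2 5-9 | J3 9-10 | J4 10-11 | J6 11-12 | J5 12-15 | J7 15-16 |
Completion: J1=5  J2=9  J3=10  J4=11  J5=15  J6=12  J7=16
Turnaround (C−A): J1=5  J2=8  J3=3  J4=3  J5=6  J6=1  J7=2

J5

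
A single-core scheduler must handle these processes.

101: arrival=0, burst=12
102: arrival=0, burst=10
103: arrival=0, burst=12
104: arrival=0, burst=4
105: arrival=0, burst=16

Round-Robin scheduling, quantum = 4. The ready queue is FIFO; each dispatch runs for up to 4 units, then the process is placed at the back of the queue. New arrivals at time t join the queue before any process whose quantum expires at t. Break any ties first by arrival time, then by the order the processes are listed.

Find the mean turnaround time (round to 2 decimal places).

39.60

Schedule: | 101 0-4 | 102 4-8 | 103 8-12 | 104 12-16 | 105 16-20 | 101 20-24 | 102 24-28 | 103 28-32 | 105 32-36 | 101 36-40 | 102 40-42 | 103 42-46 | 105 46-54 |
Completion: 101=40  102=42  103=46  104=16  105=54
Turnaround (C−A): 101=40  102=42  103=46  104=16  105=54
Turnaround times: 101=40, 102=42, 103=46, 104=16, 105=54
Average turnaround = (40+42+46+16+54) / 5 = 198/5 = 39.60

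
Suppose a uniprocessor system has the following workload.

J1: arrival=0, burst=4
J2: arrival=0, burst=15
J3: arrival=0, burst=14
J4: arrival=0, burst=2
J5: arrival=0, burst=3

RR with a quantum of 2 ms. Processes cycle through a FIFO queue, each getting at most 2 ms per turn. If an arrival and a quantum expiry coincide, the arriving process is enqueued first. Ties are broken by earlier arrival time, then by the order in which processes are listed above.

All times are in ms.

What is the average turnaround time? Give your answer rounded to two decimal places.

22.40

Schedule: | J1 0-2 | J2 2-4 | J3 4-6 | J4 6-8 | J5 8-10 | J1 10-12 | J2 12-14 | J3 14-16 | J5 16-17 | J2 17-19 | J3 19-21 | J2 21-23 | J3 23-25 | J2 25-27 | J3 27-29 | J2 29-31 | J3 31-33 | J2 33-35 | J3 35-37 | J2 37-38 |
Completion: J1=12  J2=38  J3=37  J4=8  J5=17
Turnaround (C−A): J1=12  J2=38  J3=37  J4=8  J5=17
Turnaround times: J1=12, J2=38, J3=37, J4=8, J5=17
Average turnaround = (12+38+37+8+17) / 5 = 112/5 = 22.40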